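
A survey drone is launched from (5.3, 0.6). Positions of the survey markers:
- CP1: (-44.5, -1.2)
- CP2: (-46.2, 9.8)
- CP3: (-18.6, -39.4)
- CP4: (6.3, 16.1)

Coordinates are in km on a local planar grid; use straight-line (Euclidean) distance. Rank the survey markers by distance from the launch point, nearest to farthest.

Distances from the launch point:
CP4 (6.3, 16.1): 15.5 km
CP3 (-18.6, -39.4): 46.6 km
CP1 (-44.5, -1.2): 49.8 km
CP2 (-46.2, 9.8): 52.3 km

CP4, CP3, CP1, CP2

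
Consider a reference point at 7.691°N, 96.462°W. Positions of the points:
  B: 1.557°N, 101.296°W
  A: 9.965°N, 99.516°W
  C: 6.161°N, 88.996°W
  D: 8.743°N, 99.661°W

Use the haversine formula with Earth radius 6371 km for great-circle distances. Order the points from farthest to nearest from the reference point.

B, C, A, D

Computing each great-circle distance from 7.691°N, 96.462°W:
B 1.557°N, 101.296°W: 867.2 km
C 6.161°N, 88.996°W: 841.5 km
A 9.965°N, 99.516°W: 420.1 km
D 8.743°N, 99.661°W: 371.0 km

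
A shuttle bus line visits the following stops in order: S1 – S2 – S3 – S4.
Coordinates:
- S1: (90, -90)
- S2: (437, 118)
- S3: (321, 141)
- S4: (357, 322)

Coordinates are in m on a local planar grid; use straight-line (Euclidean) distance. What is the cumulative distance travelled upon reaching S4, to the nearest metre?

707 m

Leg distances:
S1→S2: 404.6 m  (cumulative 404.6 m)
S2→S3: 118.3 m  (cumulative 522.8 m)
S3→S4: 184.5 m  (cumulative 707.4 m)
Cumulative distance at S4 ≈ 707 m.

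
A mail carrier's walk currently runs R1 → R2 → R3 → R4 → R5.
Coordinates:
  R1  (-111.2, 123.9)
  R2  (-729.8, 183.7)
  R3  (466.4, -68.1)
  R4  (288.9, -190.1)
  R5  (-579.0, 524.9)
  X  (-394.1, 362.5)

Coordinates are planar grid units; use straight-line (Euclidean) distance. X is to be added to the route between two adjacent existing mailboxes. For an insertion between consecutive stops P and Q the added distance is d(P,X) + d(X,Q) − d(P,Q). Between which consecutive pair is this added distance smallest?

between R4 and R5

Added distance for inserting X between each consecutive pair:
R1–R2: 128.9
R2–R3: 120.2
R3–R4: 1625.4
R4–R5: 0.2
Smallest added distance is 0.2, inserting between R4 and R5.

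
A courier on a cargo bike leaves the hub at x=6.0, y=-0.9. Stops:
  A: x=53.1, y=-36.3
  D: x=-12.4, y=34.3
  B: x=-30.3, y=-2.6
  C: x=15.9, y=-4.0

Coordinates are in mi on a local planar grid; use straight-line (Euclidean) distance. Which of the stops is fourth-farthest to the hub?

C

Distance to each, sorted:
A: 58.9 mi
D: 39.7 mi
B: 36.3 mi
C: 10.4 mi
The fourth-farthest is C at 10.4 mi.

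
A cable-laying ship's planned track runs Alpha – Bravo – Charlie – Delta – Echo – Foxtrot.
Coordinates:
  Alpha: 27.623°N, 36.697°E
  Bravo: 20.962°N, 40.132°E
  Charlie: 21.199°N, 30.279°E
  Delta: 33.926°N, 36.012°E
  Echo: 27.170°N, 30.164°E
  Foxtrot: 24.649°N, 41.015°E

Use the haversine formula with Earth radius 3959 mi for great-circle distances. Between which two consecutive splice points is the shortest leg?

Alpha–Bravo

Leg distances:
Alpha→Bravo: 508.5 mi
Bravo→Charlie: 635.4 mi
Charlie→Delta: 946.4 mi
Delta→Echo: 582.0 mi
Echo→Foxtrot: 696.3 mi
The shortest leg is Alpha–Bravo at 508.5 mi.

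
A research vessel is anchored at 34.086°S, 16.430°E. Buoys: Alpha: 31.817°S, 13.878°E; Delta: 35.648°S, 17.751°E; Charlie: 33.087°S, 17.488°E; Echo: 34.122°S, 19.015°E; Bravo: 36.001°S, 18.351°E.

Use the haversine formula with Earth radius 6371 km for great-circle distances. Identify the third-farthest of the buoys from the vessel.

Distances from the vessel (34.086°S, 16.430°E):
Alpha: 346.9 km
Bravo: 275.5 km
Echo: 238.0 km
Delta: 211.4 km
Charlie: 148.1 km
The third-farthest is Echo at 238.0 km.

Echo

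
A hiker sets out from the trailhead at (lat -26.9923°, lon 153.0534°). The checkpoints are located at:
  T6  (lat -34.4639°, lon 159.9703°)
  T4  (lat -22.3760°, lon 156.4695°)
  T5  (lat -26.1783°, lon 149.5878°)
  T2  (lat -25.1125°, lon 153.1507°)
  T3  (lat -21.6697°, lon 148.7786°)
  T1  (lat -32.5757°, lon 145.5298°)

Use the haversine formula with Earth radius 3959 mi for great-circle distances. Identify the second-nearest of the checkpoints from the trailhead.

Distance to each, sorted:
T2: 130.0 mi
T5: 221.4 mi
T4: 384.3 mi
T3: 455.6 mi
T1: 593.3 mi
T6: 659.4 mi
The second-nearest is T5 at 221.4 mi.

T5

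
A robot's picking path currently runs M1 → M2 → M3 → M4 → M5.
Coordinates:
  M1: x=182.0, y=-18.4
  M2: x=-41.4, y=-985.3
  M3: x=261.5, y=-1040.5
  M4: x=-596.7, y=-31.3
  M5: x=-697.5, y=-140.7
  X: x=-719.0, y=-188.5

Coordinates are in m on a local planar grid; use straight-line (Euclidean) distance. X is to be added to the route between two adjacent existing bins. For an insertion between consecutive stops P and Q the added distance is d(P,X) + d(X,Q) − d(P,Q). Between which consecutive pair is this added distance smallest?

between M4 and M5

Added distance for inserting X between each consecutive pair:
M1–M2: 970.5 m
M2–M3: 2037.0 m
M3–M4: 173.4 m
M4–M5: 102.8 m
Smallest added distance is 102.8 m, inserting between M4 and M5.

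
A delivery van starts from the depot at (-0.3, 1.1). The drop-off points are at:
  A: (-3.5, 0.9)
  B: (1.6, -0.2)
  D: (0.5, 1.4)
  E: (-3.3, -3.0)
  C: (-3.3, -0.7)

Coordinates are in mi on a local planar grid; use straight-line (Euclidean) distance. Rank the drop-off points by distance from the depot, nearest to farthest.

Computing each straight-line distance from (-0.3, 1.1):
D (0.5, 1.4): 0.9 mi
B (1.6, -0.2): 2.3 mi
A (-3.5, 0.9): 3.2 mi
C (-3.3, -0.7): 3.5 mi
E (-3.3, -3.0): 5.1 mi

D, B, A, C, E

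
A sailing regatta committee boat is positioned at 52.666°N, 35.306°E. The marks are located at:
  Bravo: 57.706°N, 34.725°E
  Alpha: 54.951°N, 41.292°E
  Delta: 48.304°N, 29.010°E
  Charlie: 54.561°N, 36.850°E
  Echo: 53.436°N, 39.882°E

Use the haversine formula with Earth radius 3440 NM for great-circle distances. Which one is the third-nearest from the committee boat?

Distances from the committee boat (52.666°N, 35.306°E):
Charlie: 126.4 NM
Echo: 171.5 NM
Alpha: 252.6 NM
Bravo: 303.2 NM
Delta: 355.3 NM
The third-nearest is Alpha at 252.6 NM.

Alpha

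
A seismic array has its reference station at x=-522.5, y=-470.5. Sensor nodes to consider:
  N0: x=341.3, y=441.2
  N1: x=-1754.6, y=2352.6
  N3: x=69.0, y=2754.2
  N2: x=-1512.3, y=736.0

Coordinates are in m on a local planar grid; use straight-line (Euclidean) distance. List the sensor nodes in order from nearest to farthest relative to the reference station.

Distance from the reference station at x=-522.5, y=-470.5 to each:
N0 x=341.3, y=441.2: 1255.9 m
N2 x=-1512.3, y=736.0: 1560.6 m
N1 x=-1754.6, y=2352.6: 3080.3 m
N3 x=69.0, y=2754.2: 3278.5 m

N0, N2, N1, N3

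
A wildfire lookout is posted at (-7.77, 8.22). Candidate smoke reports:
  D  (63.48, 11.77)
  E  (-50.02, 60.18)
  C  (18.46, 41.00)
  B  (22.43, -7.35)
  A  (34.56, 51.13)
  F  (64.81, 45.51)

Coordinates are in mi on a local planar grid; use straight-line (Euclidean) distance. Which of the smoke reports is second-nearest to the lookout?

C

Distances from the lookout ((-7.77, 8.22)):
B: 34.0 mi
C: 42.0 mi
A: 60.3 mi
E: 67.0 mi
D: 71.3 mi
F: 81.6 mi
The second-nearest is C at 42.0 mi.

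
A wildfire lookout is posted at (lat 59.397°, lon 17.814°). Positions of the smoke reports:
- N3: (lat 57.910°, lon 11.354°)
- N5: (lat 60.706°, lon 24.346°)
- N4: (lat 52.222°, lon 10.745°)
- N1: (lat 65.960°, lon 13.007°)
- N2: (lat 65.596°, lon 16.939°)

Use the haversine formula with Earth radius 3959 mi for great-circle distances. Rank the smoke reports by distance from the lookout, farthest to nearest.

Computing each great-circle distance from (lat 59.397°, lon 17.814°):
N4 (lat 52.222°, lon 10.745°): 566.0 mi
N1 (lat 65.960°, lon 13.007°): 478.1 mi
N2 (lat 65.596°, lon 16.939°): 429.2 mi
N3 (lat 57.910°, lon 11.354°): 253.8 mi
N5 (lat 60.706°, lon 24.346°): 242.7 mi

N4, N1, N2, N3, N5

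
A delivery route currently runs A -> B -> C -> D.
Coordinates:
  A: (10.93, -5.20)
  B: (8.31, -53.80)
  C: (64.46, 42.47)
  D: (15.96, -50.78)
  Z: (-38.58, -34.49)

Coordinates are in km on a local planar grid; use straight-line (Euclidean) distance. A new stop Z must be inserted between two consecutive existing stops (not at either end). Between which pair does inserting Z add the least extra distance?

between A and B

Added distance for inserting Z between each consecutive pair:
A–B: 59.6 km
B–C: 67.9 km
C–D: 80.4 km
Smallest added distance is 59.6 km, inserting between A and B.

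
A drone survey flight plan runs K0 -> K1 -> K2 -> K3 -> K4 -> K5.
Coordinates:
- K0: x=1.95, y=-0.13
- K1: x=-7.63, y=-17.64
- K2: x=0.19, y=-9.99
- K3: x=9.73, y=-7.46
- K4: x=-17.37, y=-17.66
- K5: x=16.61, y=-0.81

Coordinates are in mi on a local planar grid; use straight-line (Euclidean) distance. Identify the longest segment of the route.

Leg distances:
K0→K1: 20.0 mi
K1→K2: 10.9 mi
K2→K3: 9.9 mi
K3→K4: 29.0 mi
K4→K5: 37.9 mi
The longest leg is K4–K5 at 37.9 mi.

K4–K5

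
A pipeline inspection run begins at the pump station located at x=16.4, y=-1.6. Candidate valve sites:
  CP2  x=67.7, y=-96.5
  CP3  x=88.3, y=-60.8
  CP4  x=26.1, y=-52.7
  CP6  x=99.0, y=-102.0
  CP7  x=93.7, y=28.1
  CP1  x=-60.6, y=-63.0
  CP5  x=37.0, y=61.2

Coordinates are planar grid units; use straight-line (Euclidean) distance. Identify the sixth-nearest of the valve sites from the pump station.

Distances from the pump station (x=16.4, y=-1.6):
CP4: 52.0
CP5: 66.1
CP7: 82.8
CP3: 93.1
CP1: 98.5
CP2: 107.9
CP6: 130.0
The sixth-nearest is CP2 at 107.9.

CP2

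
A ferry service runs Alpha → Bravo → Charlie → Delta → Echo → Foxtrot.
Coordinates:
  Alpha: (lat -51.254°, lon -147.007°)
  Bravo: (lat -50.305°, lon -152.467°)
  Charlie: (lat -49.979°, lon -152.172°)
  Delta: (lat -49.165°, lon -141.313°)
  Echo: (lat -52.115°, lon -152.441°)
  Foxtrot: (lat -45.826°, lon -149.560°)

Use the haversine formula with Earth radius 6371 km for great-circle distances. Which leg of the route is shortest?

Bravo–Charlie

Leg distances:
Alpha→Bravo: 398.0 km
Bravo→Charlie: 41.9 km
Charlie→Delta: 787.5 km
Delta→Echo: 849.4 km
Echo→Foxtrot: 730.1 km
The shortest leg is Bravo–Charlie at 41.9 km.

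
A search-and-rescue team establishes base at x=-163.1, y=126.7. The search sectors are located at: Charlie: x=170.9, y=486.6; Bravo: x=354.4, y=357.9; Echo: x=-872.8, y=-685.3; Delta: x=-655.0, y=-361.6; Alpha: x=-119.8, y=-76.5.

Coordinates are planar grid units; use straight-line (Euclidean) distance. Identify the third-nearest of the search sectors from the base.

Bravo

Distances from the base (x=-163.1, y=126.7):
Alpha: 207.8
Charlie: 491.0
Bravo: 566.8
Delta: 693.1
Echo: 1078.4
The third-nearest is Bravo at 566.8.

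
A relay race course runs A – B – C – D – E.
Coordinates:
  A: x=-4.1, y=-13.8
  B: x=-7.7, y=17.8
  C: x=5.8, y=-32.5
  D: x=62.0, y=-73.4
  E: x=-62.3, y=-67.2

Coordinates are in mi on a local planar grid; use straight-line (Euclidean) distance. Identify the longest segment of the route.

D–E

Leg distances:
A→B: 31.8 mi
B→C: 52.1 mi
C→D: 69.5 mi
D→E: 124.5 mi
The longest leg is D–E at 124.5 mi.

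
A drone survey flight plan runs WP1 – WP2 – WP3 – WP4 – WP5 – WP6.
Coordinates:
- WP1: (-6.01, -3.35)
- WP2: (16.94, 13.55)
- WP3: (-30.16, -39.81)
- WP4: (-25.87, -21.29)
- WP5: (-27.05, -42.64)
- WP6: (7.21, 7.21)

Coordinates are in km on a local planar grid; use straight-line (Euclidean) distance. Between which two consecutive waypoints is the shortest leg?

Leg distances:
WP1→WP2: 28.5 km
WP2→WP3: 71.2 km
WP3→WP4: 19.0 km
WP4→WP5: 21.4 km
WP5→WP6: 60.5 km
The shortest leg is WP3–WP4 at 19.0 km.

WP3–WP4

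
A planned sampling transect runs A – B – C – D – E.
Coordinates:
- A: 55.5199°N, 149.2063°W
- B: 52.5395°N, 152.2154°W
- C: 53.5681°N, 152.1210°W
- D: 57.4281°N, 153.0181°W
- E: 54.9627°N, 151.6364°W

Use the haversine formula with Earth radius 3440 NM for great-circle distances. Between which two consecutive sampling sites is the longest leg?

Leg distances:
A→B: 208.0 NM
B→C: 61.9 NM
C→D: 233.7 NM
D→E: 155.0 NM
The longest leg is C–D at 233.7 NM.

C–D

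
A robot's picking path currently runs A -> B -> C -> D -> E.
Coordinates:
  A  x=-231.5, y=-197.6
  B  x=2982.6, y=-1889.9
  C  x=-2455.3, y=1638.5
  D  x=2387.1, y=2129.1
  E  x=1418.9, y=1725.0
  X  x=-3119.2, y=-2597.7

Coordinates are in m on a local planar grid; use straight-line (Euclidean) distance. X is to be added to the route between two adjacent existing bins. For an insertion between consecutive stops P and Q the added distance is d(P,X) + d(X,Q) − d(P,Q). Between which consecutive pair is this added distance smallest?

between B and C

Added distance for inserting X between each consecutive pair:
A–B: 6265.2 m
B–C: 3948.3 m
C–D: 6677.6 m
D–E: 12475.1 m
Smallest added distance is 3948.3 m, inserting between B and C.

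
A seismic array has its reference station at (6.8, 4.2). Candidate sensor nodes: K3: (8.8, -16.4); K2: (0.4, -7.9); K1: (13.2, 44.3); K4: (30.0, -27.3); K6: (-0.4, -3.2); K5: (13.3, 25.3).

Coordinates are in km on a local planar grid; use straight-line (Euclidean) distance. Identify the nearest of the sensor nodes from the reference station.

Distances from the reference station ((6.8, 4.2)):
K6: 10.3 km
K2: 13.7 km
K3: 20.7 km
K5: 22.1 km
K4: 39.1 km
K1: 40.6 km
The nearest is K6 at 10.3 km.

K6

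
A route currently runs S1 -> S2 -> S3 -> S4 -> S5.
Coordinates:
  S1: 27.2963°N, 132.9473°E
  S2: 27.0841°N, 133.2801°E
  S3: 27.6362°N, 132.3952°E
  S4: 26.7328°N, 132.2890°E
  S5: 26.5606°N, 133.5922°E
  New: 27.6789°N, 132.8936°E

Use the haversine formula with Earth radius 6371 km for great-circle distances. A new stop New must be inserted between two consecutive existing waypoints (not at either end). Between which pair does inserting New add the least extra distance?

Added distance for inserting New between each consecutive pair:
S1–S2: 78.7 km
S2–S3: 18.9 km
S3–S4: 69.3 km
S4–S5: 132.4 km
Smallest added distance is 18.9 km, inserting between S2 and S3.

between S2 and S3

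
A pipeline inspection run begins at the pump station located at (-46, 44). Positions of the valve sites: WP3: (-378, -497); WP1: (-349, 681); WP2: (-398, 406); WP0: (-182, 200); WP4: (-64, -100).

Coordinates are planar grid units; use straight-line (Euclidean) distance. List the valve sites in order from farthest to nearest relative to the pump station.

WP1, WP3, WP2, WP0, WP4

Distance from the pump station at (-46, 44) to each:
WP1 (-349, 681): 705.4
WP3 (-378, -497): 634.7
WP2 (-398, 406): 504.9
WP0 (-182, 200): 207.0
WP4 (-64, -100): 145.1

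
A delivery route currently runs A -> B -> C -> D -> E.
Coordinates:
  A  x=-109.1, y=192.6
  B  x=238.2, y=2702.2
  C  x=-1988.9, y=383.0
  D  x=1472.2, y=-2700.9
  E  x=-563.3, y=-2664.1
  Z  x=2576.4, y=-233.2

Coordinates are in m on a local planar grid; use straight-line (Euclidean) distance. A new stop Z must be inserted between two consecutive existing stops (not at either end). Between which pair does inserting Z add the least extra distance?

between C and D

Added distance for inserting Z between each consecutive pair:
A–B: 3938.4 m
B–C: 5144.2 m
C–D: 2674.5 m
D–E: 4638.4 m
Smallest added distance is 2674.5 m, inserting between C and D.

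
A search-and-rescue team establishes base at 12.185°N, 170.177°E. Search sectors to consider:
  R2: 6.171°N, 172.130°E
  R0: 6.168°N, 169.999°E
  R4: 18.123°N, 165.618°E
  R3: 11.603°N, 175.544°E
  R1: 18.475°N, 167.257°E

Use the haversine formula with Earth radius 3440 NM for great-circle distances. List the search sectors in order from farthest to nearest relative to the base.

Distances from the base:
R4 18.123°N, 165.618°E: 443.7 NM
R1 18.475°N, 167.257°E: 413.7 NM
R2 6.171°N, 172.130°E: 379.2 NM
R0 6.168°N, 169.999°E: 361.4 NM
R3 11.603°N, 175.544°E: 317.2 NM

R4, R1, R2, R0, R3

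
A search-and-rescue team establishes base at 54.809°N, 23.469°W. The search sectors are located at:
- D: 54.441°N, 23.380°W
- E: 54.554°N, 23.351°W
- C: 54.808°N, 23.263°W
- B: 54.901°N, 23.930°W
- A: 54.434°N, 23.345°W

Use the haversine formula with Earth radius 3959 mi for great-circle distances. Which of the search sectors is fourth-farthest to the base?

Distance to each, sorted:
A: 26.4 mi
D: 25.7 mi
B: 19.4 mi
E: 18.2 mi
C: 8.2 mi
The fourth-farthest is E at 18.2 mi.

E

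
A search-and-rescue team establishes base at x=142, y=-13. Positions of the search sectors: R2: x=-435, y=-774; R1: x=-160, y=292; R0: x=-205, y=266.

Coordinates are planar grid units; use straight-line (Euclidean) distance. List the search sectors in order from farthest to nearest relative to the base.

R2, R0, R1

Distance from the base at x=142, y=-13 to each:
R2 x=-435, y=-774: 955.0
R0 x=-205, y=266: 445.3
R1 x=-160, y=292: 429.2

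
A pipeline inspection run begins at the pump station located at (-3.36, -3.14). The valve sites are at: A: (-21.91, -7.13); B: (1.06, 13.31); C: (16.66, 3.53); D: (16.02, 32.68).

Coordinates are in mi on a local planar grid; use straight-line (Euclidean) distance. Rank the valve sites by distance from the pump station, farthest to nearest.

D, C, A, B

Distances from the pump station:
D (16.02, 32.68): 40.7 mi
C (16.66, 3.53): 21.1 mi
A (-21.91, -7.13): 19.0 mi
B (1.06, 13.31): 17.0 mi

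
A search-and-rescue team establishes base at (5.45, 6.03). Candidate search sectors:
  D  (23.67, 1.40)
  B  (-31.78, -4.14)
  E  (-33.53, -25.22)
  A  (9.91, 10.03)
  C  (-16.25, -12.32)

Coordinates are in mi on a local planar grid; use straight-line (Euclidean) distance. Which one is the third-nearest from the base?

C

Distance to each, sorted:
A: 6.0 mi
D: 18.8 mi
C: 28.4 mi
B: 38.6 mi
E: 50.0 mi
The third-nearest is C at 28.4 mi.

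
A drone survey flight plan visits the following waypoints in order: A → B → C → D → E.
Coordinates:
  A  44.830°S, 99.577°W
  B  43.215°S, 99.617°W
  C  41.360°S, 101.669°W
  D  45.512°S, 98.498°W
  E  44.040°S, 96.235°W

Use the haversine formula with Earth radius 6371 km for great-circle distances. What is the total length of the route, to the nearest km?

1216 km

Leg distances:
A→B: 179.6 km  (cumulative 179.6 km)
B→C: 266.5 km  (cumulative 446.1 km)
C→D: 527.8 km  (cumulative 973.9 km)
D→E: 242.3 km  (cumulative 1216.2 km)
Total route length ≈ 1216 km.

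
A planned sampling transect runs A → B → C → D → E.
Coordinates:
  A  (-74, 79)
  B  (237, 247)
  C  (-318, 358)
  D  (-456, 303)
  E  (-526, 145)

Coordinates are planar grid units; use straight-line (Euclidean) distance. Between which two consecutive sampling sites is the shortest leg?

Leg distances:
A→B: 353.5
B→C: 566.0
C→D: 148.6
D→E: 172.8
The shortest leg is C–D at 148.6.

C–D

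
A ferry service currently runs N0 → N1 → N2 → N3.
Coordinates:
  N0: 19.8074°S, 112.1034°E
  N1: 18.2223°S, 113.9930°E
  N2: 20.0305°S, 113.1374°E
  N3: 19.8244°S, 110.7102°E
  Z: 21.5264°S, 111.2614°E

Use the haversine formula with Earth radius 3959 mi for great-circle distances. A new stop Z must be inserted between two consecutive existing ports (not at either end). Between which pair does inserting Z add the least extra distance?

between N2 and N3

Added distance for inserting Z between each consecutive pair:
N0–N1: 254.8 mi
N1–N2: 311.6 mi
N2–N3: 123.9 mi
Smallest added distance is 123.9 mi, inserting between N2 and N3.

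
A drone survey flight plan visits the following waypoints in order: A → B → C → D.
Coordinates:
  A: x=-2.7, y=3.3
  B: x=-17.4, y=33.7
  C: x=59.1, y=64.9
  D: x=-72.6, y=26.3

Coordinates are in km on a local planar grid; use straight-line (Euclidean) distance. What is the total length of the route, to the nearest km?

Leg distances:
A→B: 33.8 km  (cumulative 33.8 km)
B→C: 82.6 km  (cumulative 116.4 km)
C→D: 137.2 km  (cumulative 253.6 km)
Total route length ≈ 254 km.

254 km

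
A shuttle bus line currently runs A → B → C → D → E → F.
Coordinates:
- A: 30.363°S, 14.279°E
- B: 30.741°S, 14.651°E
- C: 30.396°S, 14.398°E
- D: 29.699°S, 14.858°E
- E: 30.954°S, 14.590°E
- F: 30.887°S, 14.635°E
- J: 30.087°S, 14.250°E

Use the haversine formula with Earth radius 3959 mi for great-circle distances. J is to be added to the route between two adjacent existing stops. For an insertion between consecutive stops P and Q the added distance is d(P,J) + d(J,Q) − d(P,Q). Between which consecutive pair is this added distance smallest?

between C and D

Added distance for inserting J between each consecutive pair:
A–B: 36.0 mi
B–C: 46.0 mi
C–D: 12.9 mi
D–E: 20.3 mi
E–F: 117.7 mi
Smallest added distance is 12.9 mi, inserting between C and D.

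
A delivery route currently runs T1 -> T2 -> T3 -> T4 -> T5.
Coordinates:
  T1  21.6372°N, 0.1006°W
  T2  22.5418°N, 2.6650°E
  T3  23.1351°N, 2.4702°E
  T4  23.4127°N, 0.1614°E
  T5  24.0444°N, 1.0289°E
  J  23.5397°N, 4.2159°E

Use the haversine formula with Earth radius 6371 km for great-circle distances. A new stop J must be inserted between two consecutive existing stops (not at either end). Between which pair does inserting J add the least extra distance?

Added distance for inserting J between each consecutive pair:
T1–T2: 382.5 km
T2–T3: 308.5 km
T3–T4: 359.7 km
T4–T5: 630.0 km
Smallest added distance is 308.5 km, inserting between T2 and T3.

between T2 and T3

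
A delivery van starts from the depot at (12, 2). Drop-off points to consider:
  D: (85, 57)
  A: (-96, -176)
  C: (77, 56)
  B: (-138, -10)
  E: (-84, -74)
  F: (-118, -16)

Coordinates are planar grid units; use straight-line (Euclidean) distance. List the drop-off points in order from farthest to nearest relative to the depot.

Distance from the depot at (12, 2) to each:
A (-96, -176): 208.2
B (-138, -10): 150.5
F (-118, -16): 131.2
E (-84, -74): 122.4
D (85, 57): 91.4
C (77, 56): 84.5

A, B, F, E, D, C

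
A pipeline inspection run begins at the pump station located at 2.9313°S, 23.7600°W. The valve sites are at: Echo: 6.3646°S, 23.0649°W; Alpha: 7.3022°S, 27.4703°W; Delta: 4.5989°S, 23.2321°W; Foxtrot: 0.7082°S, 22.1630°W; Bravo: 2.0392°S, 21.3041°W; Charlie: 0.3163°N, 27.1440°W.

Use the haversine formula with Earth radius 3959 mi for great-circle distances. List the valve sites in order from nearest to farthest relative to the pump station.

Computing each great-circle distance from 2.9313°S, 23.7600°W:
Delta 4.5989°S, 23.2321°W: 120.8 mi
Bravo 2.0392°S, 21.3041°W: 180.4 mi
Foxtrot 0.7082°S, 22.1630°W: 189.1 mi
Echo 6.3646°S, 23.0649°W: 242.0 mi
Charlie 0.3163°N, 27.1440°W: 324.0 mi
Alpha 7.3022°S, 27.4703°W: 395.5 mi

Delta, Bravo, Foxtrot, Echo, Charlie, Alpha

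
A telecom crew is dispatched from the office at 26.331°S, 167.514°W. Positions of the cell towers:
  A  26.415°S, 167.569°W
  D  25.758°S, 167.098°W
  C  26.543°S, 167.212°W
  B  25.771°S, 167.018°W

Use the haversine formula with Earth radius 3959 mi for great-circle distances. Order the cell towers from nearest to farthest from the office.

Distances from the office:
A 26.415°S, 167.569°W: 6.7 mi
C 26.543°S, 167.212°W: 23.7 mi
D 25.758°S, 167.098°W: 47.3 mi
B 25.771°S, 167.018°W: 49.5 mi

A, C, D, B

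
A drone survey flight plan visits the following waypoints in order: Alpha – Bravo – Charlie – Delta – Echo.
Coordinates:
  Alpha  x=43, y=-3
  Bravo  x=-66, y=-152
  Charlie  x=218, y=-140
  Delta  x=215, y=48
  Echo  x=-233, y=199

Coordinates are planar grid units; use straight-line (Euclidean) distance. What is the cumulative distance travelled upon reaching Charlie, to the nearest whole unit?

Leg distances:
Alpha→Bravo: 184.6  (cumulative 184.6)
Bravo→Charlie: 284.3  (cumulative 468.9)
Cumulative distance at Charlie ≈ 469.

469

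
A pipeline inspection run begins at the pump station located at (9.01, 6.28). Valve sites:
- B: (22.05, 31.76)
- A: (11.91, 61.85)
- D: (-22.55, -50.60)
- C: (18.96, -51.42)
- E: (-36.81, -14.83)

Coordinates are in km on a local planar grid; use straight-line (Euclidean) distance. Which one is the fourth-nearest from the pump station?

Distance to each, sorted:
B: 28.6 km
E: 50.4 km
A: 55.6 km
C: 58.6 km
D: 65.0 km
The fourth-nearest is C at 58.6 km.

C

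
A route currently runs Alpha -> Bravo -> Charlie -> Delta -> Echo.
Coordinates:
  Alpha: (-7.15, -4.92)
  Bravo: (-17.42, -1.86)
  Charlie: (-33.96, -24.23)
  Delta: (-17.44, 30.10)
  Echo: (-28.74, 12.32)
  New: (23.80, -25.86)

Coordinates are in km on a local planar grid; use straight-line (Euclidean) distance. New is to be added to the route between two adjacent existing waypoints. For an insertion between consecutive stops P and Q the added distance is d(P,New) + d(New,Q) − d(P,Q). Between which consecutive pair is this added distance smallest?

Added distance for inserting New between each consecutive pair:
Alpha–Bravo: 74.3 km
Bravo–Charlie: 77.7 km
Charlie–Delta: 70.5 km
Delta–Echo: 113.4 km
Smallest added distance is 70.5 km, inserting between Charlie and Delta.

between Charlie and Delta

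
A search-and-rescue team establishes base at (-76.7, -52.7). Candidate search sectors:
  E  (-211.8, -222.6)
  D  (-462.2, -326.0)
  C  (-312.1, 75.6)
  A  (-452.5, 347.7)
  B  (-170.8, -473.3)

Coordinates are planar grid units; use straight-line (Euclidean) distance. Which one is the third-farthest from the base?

Distance to each, sorted:
A: 549.1
D: 472.5
B: 431.0
C: 268.1
E: 217.1
The third-farthest is B at 431.0.

B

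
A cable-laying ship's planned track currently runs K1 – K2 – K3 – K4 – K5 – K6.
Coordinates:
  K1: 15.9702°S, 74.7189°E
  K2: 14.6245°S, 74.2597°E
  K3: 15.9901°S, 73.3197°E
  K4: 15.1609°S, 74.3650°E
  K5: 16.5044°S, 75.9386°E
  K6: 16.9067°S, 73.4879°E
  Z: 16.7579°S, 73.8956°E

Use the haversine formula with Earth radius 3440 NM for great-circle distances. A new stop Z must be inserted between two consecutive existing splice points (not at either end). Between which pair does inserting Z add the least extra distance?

between K5 and K6

Added distance for inserting Z between each consecutive pair:
K1–K2: 111.7 NM
K2–K3: 88.2 NM
K3–K4: 78.1 NM
K4–K5: 96.6 NM
K5–K6: 0.6 NM
Smallest added distance is 0.6 NM, inserting between K5 and K6.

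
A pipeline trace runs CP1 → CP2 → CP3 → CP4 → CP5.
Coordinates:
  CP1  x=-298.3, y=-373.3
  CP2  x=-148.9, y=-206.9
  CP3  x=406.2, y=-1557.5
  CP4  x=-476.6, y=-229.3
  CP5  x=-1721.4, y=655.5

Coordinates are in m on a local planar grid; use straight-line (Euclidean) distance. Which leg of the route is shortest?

CP1–CP2

Leg distances:
CP1→CP2: 223.6 m
CP2→CP3: 1460.2 m
CP3→CP4: 1594.8 m
CP4→CP5: 1527.2 m
The shortest leg is CP1–CP2 at 223.6 m.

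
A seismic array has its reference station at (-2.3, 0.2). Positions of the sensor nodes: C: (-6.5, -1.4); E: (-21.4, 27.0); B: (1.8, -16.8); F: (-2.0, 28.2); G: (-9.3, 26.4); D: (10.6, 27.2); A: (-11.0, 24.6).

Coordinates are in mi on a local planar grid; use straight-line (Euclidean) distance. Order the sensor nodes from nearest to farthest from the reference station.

C, B, A, G, F, D, E

Distances from the reference station:
C (-6.5, -1.4): 4.5 mi
B (1.8, -16.8): 17.5 mi
A (-11.0, 24.6): 25.9 mi
G (-9.3, 26.4): 27.1 mi
F (-2.0, 28.2): 28.0 mi
D (10.6, 27.2): 29.9 mi
E (-21.4, 27.0): 32.9 mi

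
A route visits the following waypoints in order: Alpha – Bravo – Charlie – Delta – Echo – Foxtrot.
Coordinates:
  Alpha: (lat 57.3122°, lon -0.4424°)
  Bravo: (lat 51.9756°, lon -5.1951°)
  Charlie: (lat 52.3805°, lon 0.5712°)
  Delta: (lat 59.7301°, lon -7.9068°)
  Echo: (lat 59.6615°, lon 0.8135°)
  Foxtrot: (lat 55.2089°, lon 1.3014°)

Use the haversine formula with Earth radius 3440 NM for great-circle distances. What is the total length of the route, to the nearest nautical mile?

1630 NM

Leg distances:
Alpha→Bravo: 360.2 NM  (cumulative 360.2 NM)
Bravo→Charlie: 213.6 NM  (cumulative 573.9 NM)
Charlie→Delta: 524.0 NM  (cumulative 1097.9 NM)
Delta→Echo: 264.0 NM  (cumulative 1361.9 NM)
Echo→Foxtrot: 267.8 NM  (cumulative 1629.7 NM)
Total route length ≈ 1630 NM.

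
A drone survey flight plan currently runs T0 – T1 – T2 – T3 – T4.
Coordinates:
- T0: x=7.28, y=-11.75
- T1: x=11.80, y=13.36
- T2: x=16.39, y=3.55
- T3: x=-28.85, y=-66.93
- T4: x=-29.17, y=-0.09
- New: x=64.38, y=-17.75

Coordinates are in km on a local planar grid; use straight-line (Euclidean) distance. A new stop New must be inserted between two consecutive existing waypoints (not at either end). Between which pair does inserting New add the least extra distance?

Added distance for inserting New between each consecutive pair:
T0–T1: 93.0 km
T1–T2: 102.8 km
T2–T3: 74.2 km
T3–T4: 133.8 km
Smallest added distance is 74.2 km, inserting between T2 and T3.

between T2 and T3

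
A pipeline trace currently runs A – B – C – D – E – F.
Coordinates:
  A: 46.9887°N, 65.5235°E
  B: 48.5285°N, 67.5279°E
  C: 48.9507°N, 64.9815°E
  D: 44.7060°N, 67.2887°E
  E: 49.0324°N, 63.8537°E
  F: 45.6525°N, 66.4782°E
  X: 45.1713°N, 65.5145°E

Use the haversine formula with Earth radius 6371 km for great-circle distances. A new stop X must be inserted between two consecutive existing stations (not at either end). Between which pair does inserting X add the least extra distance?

between D and E

Added distance for inserting X between each consecutive pair:
A–B: 378.0 km
B–C: 633.1 km
C–D: 67.6 km
D–E: 49.0 km
E–F: 115.0 km
Smallest added distance is 49.0 km, inserting between D and E.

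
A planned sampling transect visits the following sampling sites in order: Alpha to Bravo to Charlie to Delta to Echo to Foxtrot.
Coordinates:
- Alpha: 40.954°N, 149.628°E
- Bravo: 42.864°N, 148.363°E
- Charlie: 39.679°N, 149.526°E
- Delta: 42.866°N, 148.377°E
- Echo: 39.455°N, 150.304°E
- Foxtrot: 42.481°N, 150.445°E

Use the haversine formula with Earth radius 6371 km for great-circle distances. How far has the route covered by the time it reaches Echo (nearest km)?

Leg distances:
Alpha→Bravo: 236.8 km  (cumulative 236.8 km)
Bravo→Charlie: 367.2 km  (cumulative 604.0 km)
Charlie→Delta: 367.1 km  (cumulative 971.2 km)
Delta→Echo: 412.1 km  (cumulative 1383.3 km)
Cumulative distance at Echo ≈ 1383 km.

1383 km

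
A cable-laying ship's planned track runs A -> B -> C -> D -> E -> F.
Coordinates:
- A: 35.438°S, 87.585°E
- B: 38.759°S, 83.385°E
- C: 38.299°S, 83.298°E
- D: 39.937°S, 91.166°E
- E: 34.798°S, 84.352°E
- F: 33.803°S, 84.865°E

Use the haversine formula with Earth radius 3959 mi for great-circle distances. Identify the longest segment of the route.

D–E

Leg distances:
A→B: 325.9 mi
B→C: 32.1 mi
C→D: 436.5 mi
D→E: 515.6 mi
E→F: 74.7 mi
The longest leg is D–E at 515.6 mi.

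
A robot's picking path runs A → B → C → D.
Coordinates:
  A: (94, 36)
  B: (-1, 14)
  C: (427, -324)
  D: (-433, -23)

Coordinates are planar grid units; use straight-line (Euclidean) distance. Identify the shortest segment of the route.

Leg distances:
A→B: 97.5
B→C: 545.4
C→D: 911.2
The shortest leg is A–B at 97.5.

A–B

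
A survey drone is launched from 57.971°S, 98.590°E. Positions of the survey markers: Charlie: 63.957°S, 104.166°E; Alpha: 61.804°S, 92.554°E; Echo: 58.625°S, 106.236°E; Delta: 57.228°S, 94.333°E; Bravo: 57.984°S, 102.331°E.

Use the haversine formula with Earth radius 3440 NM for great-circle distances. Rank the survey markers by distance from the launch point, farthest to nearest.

Charlie, Alpha, Echo, Delta, Bravo

Distances from the launch point:
Charlie 63.957°S, 104.166°E: 394.1 NM
Alpha 61.804°S, 92.554°E: 293.0 NM
Echo 58.625°S, 106.236°E: 244.3 NM
Delta 57.228°S, 94.333°E: 144.0 NM
Bravo 57.984°S, 102.331°E: 119.1 NM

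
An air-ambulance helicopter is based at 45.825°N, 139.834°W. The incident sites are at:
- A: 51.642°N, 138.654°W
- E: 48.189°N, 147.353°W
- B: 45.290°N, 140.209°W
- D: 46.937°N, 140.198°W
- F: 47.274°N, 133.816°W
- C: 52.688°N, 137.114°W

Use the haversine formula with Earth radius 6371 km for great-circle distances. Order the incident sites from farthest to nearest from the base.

Distances from the base:
C 52.688°N, 137.114°W: 788.1 km
A 51.642°N, 138.654°W: 652.6 km
E 48.189°N, 147.353°W: 627.4 km
F 47.274°N, 133.816°W: 487.4 km
D 46.937°N, 140.198°W: 126.8 km
B 45.290°N, 140.209°W: 66.3 km

C, A, E, F, D, B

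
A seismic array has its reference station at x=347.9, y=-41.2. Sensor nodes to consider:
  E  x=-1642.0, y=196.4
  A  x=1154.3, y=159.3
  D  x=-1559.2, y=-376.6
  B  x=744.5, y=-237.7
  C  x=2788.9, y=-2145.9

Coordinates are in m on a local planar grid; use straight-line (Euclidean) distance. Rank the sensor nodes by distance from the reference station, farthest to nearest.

Distance from the reference station at x=347.9, y=-41.2 to each:
C x=2788.9, y=-2145.9: 3223.1 m
E x=-1642.0, y=196.4: 2004.0 m
D x=-1559.2, y=-376.6: 1936.4 m
A x=1154.3, y=159.3: 831.0 m
B x=744.5, y=-237.7: 442.6 m

C, E, D, A, B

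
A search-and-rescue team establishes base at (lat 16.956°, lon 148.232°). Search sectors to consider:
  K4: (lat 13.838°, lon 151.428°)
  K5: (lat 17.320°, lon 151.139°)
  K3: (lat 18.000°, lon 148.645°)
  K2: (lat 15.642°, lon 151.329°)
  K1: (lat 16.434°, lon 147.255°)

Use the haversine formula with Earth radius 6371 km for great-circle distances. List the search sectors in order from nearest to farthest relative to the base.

Computing each great-circle distance from (lat 16.956°, lon 148.232°):
K1 (lat 16.434°, lon 147.255°): 119.2 km
K3 (lat 18.000°, lon 148.645°): 124.1 km
K5 (lat 17.320°, lon 151.139°): 311.5 km
K2 (lat 15.642°, lon 151.329°): 361.4 km
K4 (lat 13.838°, lon 151.428°): 487.4 km

K1, K3, K5, K2, K4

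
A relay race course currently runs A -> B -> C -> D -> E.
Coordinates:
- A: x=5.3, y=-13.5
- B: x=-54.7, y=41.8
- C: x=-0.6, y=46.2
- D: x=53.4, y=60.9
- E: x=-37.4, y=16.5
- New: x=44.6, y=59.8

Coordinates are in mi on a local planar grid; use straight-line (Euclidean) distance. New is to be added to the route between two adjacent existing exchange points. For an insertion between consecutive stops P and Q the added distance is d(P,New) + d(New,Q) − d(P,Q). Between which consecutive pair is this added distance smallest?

between C and D

Added distance for inserting New between each consecutive pair:
A–B: 102.5 mi
B–C: 93.8 mi
C–D: 0.1 mi
D–E: 0.5 mi
Smallest added distance is 0.1 mi, inserting between C and D.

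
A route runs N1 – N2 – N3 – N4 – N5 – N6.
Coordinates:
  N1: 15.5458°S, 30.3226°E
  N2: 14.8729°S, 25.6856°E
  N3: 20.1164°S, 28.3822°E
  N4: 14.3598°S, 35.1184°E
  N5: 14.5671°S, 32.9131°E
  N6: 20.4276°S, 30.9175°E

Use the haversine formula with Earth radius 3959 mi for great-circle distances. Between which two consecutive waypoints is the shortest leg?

Leg distances:
N1→N2: 312.7 mi
N2→N3: 403.5 mi
N3→N4: 596.3 mi
N4→N5: 148.2 mi
N5→N6: 425.7 mi
The shortest leg is N4–N5 at 148.2 mi.

N4–N5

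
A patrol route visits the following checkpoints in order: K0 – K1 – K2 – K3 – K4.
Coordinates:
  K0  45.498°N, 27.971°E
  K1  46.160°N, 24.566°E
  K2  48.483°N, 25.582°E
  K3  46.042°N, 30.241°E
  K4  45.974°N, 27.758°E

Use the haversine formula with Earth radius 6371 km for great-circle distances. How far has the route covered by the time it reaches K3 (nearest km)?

Leg distances:
K0→K1: 273.9 km  (cumulative 273.9 km)
K1→K2: 269.4 km  (cumulative 543.3 km)
K2→K3: 444.0 km  (cumulative 987.3 km)
Cumulative distance at K3 ≈ 987 km.

987 km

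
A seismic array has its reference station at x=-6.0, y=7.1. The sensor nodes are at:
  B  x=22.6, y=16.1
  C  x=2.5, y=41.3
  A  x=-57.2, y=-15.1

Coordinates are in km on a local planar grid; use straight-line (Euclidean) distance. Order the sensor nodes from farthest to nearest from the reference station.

A, C, B

Computing each straight-line distance from x=-6.0, y=7.1:
A x=-57.2, y=-15.1: 55.8 km
C x=2.5, y=41.3: 35.2 km
B x=22.6, y=16.1: 30.0 km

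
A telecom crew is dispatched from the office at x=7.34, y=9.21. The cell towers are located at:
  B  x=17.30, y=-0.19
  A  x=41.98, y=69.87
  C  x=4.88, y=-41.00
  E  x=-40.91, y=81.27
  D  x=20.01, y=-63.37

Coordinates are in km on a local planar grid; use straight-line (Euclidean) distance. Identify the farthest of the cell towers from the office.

Distances from the office (x=7.34, y=9.21):
E: 86.7 km
D: 73.7 km
A: 69.9 km
C: 50.3 km
B: 13.7 km
The farthest is E at 86.7 km.

E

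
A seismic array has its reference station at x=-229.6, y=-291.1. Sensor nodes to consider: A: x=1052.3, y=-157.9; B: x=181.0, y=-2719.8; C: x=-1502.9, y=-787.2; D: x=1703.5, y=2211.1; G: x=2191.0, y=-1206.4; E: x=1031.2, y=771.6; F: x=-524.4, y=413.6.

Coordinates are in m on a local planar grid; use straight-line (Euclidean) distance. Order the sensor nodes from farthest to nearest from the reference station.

Distances from the reference station:
D x=1703.5, y=2211.1: 3161.9 m
G x=2191.0, y=-1206.4: 2587.9 m
B x=181.0, y=-2719.8: 2463.2 m
E x=1031.2, y=771.6: 1648.9 m
C x=-1502.9, y=-787.2: 1366.5 m
A x=1052.3, y=-157.9: 1288.8 m
F x=-524.4, y=413.6: 763.9 m

D, G, B, E, C, A, F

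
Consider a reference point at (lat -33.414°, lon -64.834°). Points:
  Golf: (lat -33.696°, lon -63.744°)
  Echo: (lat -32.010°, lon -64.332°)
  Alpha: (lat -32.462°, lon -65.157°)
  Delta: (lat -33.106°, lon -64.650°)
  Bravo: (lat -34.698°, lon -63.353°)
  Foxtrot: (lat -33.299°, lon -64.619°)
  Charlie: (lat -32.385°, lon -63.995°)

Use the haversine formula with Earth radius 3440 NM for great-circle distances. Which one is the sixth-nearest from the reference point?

Echo

Distance to each, sorted:
Foxtrot: 12.8 NM
Delta: 20.7 NM
Golf: 57.1 NM
Alpha: 59.4 NM
Charlie: 74.9 NM
Echo: 88.0 NM
Bravo: 106.6 NM
The sixth-nearest is Echo at 88.0 NM.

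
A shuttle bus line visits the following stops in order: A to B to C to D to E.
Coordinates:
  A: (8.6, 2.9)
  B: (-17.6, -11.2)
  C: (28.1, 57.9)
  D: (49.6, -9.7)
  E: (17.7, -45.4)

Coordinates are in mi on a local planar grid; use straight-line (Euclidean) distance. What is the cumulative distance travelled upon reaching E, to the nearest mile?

Leg distances:
A→B: 29.8 mi  (cumulative 29.8 mi)
B→C: 82.8 mi  (cumulative 112.6 mi)
C→D: 70.9 mi  (cumulative 183.5 mi)
D→E: 47.9 mi  (cumulative 231.4 mi)
Cumulative distance at E ≈ 231 mi.

231 mi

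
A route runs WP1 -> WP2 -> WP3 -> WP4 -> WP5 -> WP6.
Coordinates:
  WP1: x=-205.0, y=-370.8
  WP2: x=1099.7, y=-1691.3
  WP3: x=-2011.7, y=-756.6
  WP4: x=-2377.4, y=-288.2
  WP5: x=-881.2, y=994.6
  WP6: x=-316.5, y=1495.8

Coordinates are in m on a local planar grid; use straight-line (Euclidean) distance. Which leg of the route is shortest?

WP3–WP4

Leg distances:
WP1→WP2: 1856.3 m
WP2→WP3: 3248.8 m
WP3→WP4: 594.3 m
WP4→WP5: 1970.8 m
WP5→WP6: 755.0 m
The shortest leg is WP3–WP4 at 594.3 m.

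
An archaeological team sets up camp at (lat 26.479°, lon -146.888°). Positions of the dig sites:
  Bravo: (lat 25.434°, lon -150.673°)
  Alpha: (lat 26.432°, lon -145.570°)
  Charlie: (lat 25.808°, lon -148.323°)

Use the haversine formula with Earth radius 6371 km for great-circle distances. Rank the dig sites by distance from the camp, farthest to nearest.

Computing each great-circle distance from (lat 26.479°, lon -146.888°):
Bravo (lat 25.434°, lon -150.673°): 395.8 km
Charlie (lat 25.808°, lon -148.323°): 161.5 km
Alpha (lat 26.432°, lon -145.570°): 131.3 km

Bravo, Charlie, Alpha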